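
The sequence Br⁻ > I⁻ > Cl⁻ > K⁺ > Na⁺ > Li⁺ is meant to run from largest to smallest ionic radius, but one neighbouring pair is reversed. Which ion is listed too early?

Br⁻

Compare adjacent ions: both in group 17 with the same charge; Br⁻ (period 4) has the smaller radius — yet in this decreasing list Br⁻ sits before I⁻. Nothing else is reversed, so Br⁻ should move one place to the right.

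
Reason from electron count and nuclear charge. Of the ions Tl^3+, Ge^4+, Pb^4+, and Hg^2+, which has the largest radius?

Tabulating Z and e⁻: Ge^4+ has 28 e⁻ (Z=32), Pb^4+ has 78 e⁻ (Z=82), Tl^3+ has 78 e⁻ (Z=81), Hg^2+ has 78 e⁻ (Z=80). Ge^4+ < Pb^4+ (same group, 2 shells fewer); Pb^4+ < Tl^3+ (both 78 e⁻, Z=82>81); Tl^3+ < Hg^2+ (both 78 e⁻, Z=81>80).

Hg^2+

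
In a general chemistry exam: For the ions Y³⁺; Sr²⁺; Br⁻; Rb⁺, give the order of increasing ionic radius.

All of these have 36 electrons (isoelectronic). With the same electron cloud, the ion with the most protons pulls it in tightest. Nuclear charges: Y³⁺ (Z=39), Sr²⁺ (Z=38), Rb⁺ (Z=37), Br⁻ (Z=35). Highest Z is smallest.

Y³⁺ < Sr²⁺ < Rb⁺ < Br⁻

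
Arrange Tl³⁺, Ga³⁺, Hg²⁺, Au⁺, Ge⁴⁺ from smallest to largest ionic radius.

Ge⁴⁺ < Ga³⁺ < Tl³⁺ < Hg²⁺ < Au⁺

Ge⁴⁺ (Z=32, 28 e⁻), Ga³⁺ (Z=31, 28 e⁻), Tl³⁺ (Z=81, 78 e⁻), Hg²⁺ (Z=80, 78 e⁻), Au⁺ (Z=79, 78 e⁻). Ge⁴⁺ < Ga³⁺ (both 28 e⁻, Z=32>31); Ga³⁺ < Tl³⁺ (same group, period 4 vs 6); Tl³⁺ < Hg²⁺ (isoelectronic, higher Z=81 is smaller); Hg²⁺ < Au⁺ (isoelectronic, higher Z=80 is smaller).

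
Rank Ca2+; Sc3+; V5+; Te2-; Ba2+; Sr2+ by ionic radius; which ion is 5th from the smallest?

First list Z and electron count for each: V5+ (Z=23, 18 e⁻), Sc3+ (Z=21, 18 e⁻), Ca2+ (Z=20, 18 e⁻), Sr2+ (Z=38, 36 e⁻), Ba2+ (Z=56, 54 e⁻), Te2- (Z=52, 54 e⁻). V5+ < Sc3+ (isoelectronic, higher Z=23 is smaller); Sc3+ < Ca2+ (both 18 e⁻, Z=21>20); Ca2+ < Sr2+ (same group, 1 shell fewer); Sr2+ < Ba2+ (same group, 1 shell fewer); Ba2+ < Te2- (isoelectronic, higher Z=56 is smaller).
Ordering: V5+ < Sc3+ < Ca2+ < Sr2+ < Ba2+ < Te2-. The 5th smallest is Ba2+.

Ba2+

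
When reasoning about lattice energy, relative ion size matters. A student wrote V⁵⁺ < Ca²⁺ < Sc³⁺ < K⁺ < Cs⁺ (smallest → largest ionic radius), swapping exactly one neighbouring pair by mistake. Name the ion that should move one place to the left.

Check each adjacent pair. Ca²⁺ and Sc³⁺ are reversed: both have 18 electrons but Z(Sc)=21 > Z(Ca)=20, so Sc³⁺ should be the smaller of the two. No other neighbouring pair contradicts the periodic trends, so Sc³⁺ is the ion listed too late.

Sc³⁺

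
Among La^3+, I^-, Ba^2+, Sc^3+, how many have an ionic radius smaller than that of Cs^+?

3

First list Z and electron count for each: Sc^3+ (Z=21, 18 e⁻), La^3+ (Z=57, 54 e⁻), Ba^2+ (Z=56, 54 e⁻), Cs^+ (Z=55, 54 e⁻), I^- (Z=53, 54 e⁻). Sc^3+ < La^3+ (same group, 2 shells fewer); La^3+ < Ba^2+ (isoelectronic, higher Z=57 is smaller); Ba^2+ < Cs^+ (isoelectronic, higher Z=56 is smaller); Cs^+ < I^- (both 54 e⁻, Z=55>53).
Relative to Cs^+, the ions that are smaller are Sc^3+, La^3+, Ba^2+. So 3 are smaller.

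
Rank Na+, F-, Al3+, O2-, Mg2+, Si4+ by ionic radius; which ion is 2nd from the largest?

F-

These species are isoelectronic with 10 electrons. The only difference is the number of protons: Si4+ (Z=14), Al3+ (Z=13), Mg2+ (Z=12), Na+ (Z=11), F- (Z=9), O2- (Z=8). The strongest nuclear pull (Si4+) gives the smallest ion.
That gives Si4+ < Al3+ < Mg2+ < Na+ < F- < O2-. From the largest end, number 2 is F-.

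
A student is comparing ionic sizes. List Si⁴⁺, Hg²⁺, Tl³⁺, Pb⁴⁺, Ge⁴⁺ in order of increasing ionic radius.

First list Z and electron count for each: Si⁴⁺ has 10 e⁻ (Z=14), Ge⁴⁺ has 28 e⁻ (Z=32), Pb⁴⁺ has 78 e⁻ (Z=82), Tl³⁺ has 78 e⁻ (Z=81), Hg²⁺ has 78 e⁻ (Z=80). Si⁴⁺ < Ge⁴⁺ (same group, period 3 vs 4); Ge⁴⁺ < Pb⁴⁺ (same group, period 4 vs 6); Pb⁴⁺ < Tl³⁺ (isoelectronic, higher Z=82 is smaller); Tl³⁺ < Hg²⁺ (isoelectronic, higher Z=81 is smaller).

Si⁴⁺ < Ge⁴⁺ < Pb⁴⁺ < Tl³⁺ < Hg²⁺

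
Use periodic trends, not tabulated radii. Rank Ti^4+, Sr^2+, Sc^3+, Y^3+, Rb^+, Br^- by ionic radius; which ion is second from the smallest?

Electron counts and nuclear charges: Ti^4+: 18 e⁻, Z=22, Sc^3+: 18 e⁻, Z=21, Y^3+: 36 e⁻, Z=39, Sr^2+: 36 e⁻, Z=38, Rb^+: 36 e⁻, Z=37, Br^-: 36 e⁻, Z=35. Ti^4+ < Sc^3+ (both 18 e⁻, Z=22>21); Sc^3+ < Y^3+ (same group, 1 shell fewer); Y^3+ < Sr^2+ (isoelectronic, higher Z=39 is smaller); Sr^2+ < Rb^+ (isoelectronic, higher Z=38 is smaller); Rb^+ < Br^- (isoelectronic, higher Z=37 is smaller).
So the order is Ti^4+ < Sc^3+ < Y^3+ < Sr^2+ < Rb^+ < Br^-; the 2nd-smallest ion is Sc^3+.

Sc^3+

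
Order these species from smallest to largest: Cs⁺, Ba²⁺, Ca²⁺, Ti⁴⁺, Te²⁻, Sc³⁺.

Ti⁴⁺ < Sc³⁺ < Ca²⁺ < Ba²⁺ < Cs⁺ < Te²⁻

First list Z and electron count for each: Ti⁴⁺ has 18 e⁻ (Z=22), Sc³⁺ has 18 e⁻ (Z=21), Ca²⁺ has 18 e⁻ (Z=20), Ba²⁺ has 54 e⁻ (Z=56), Cs⁺ has 54 e⁻ (Z=55), Te²⁻ has 54 e⁻ (Z=52). Ti⁴⁺ < Sc³⁺ (isoelectronic, higher Z=22 is smaller); Sc³⁺ < Ca²⁺ (isoelectronic, higher Z=21 is smaller); Ca²⁺ < Ba²⁺ (same group, period 4 vs 6); Ba²⁺ < Cs⁺ (isoelectronic, higher Z=56 is smaller); Cs⁺ < Te²⁻ (isoelectronic, higher Z=55 is smaller).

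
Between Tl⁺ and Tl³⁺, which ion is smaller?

Tl³⁺

Same element, different charge: the more highly charged cation has fewer electrons and a greater effective nuclear charge per electron, making Tl³⁺ the smallest.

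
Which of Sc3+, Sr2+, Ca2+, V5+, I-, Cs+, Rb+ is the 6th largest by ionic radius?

First list Z and electron count for each: V5+ (Z=23, 18 e⁻), Sc3+ (Z=21, 18 e⁻), Ca2+ (Z=20, 18 e⁻), Sr2+ (Z=38, 36 e⁻), Rb+ (Z=37, 36 e⁻), Cs+ (Z=55, 54 e⁻), I- (Z=53, 54 e⁻). V5+ < Sc3+ (both 18 e⁻, Z=23>21); Sc3+ < Ca2+ (both 18 e⁻, Z=21>20); Ca2+ < Sr2+ (same group, 1 shell fewer); Sr2+ < Rb+ (isoelectronic, higher Z=38 is smaller); Rb+ < Cs+ (same group, period 5 vs 6); Cs+ < I- (both 54 e⁻, Z=55>53).
Full ascending order: V5+ < Sc3+ < Ca2+ < Sr2+ < Rb+ < Cs+ < I-. Counting from the largest, position 6 is Sc3+.

Sc3+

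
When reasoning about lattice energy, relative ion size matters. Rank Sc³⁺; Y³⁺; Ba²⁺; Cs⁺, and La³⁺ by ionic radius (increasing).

Sc³⁺ (Z=21, 18 e⁻), Y³⁺ (Z=39, 36 e⁻), La³⁺ (Z=57, 54 e⁻), Ba²⁺ (Z=56, 54 e⁻), Cs⁺ (Z=55, 54 e⁻). Sc³⁺ < Y³⁺ (same group, period 4 vs 5); Y³⁺ < La³⁺ (same group, 1 shell fewer); La³⁺ < Ba²⁺ (isoelectronic, higher Z=57 is smaller); Ba²⁺ < Cs⁺ (both 54 e⁻, Z=56>55).

Sc³⁺ < Y³⁺ < La³⁺ < Ba²⁺ < Cs⁺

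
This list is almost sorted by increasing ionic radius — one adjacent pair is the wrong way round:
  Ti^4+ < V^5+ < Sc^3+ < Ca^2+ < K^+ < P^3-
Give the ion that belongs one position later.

Scanning neighbour by neighbour, only Ti^4+/V^5+ violates a trend: they are isoelectronic (18 e⁻) and V has more protons than Ti (23 vs 22), making V^5+ smaller. That makes Ti^4+ the one sitting a position early relative to where it belongs.

Ti^4+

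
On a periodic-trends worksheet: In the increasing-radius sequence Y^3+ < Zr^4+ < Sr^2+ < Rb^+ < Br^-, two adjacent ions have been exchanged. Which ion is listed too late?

Zr^4+

Scanning neighbour by neighbour, only Y^3+/Zr^4+ violates a trend: Zr^4+ and Y^3+ share 36 electrons; the higher nuclear charge on Zr (Z=40) contracts it more, so Zr^4+ < Y^3+. That makes Zr^4+ the one sitting a position late relative to where it belongs.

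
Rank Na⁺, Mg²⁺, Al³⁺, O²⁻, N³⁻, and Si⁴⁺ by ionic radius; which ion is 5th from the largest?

Al³⁺

Isoelectronic series (10 e⁻ each). Size is set by nuclear charge: more protons means a smaller ion. Si⁴⁺ (Z=14), Al³⁺ (Z=13), Mg²⁺ (Z=12), Na⁺ (Z=11), O²⁻ (Z=8), N³⁻ (Z=7).
That gives Si⁴⁺ < Al³⁺ < Mg²⁺ < Na⁺ < O²⁻ < N³⁻. From the largest end, number 5 is Al³⁺.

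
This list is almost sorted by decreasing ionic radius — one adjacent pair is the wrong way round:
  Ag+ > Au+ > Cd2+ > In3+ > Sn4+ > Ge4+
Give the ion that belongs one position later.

Ag+

Compare adjacent ions: both in group 11 with the same charge; Ag+ (period 5) has the smaller radius — yet in this decreasing list Ag+ sits before Au+. Nothing else is reversed, so Ag+ should move one place to the right.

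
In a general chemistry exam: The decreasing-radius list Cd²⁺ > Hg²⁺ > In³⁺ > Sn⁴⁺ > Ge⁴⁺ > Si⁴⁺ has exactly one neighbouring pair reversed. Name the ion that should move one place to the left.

Hg²⁺

Check each adjacent pair. Cd²⁺ and Hg²⁺ are reversed: Cd²⁺ and Hg²⁺ are in one column with the same charge; the lighter period-5 ion has one fewer shell and is smaller. No other neighbouring pair contradicts the periodic trends, so Hg²⁺ is the ion listed too late.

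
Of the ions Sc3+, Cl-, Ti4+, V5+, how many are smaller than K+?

3

All of these have 18 electrons (isoelectronic). With the same electron cloud, the ion with the most protons pulls it in tightest. Nuclear charges: V5+ (Z=23), Ti4+ (Z=22), Sc3+ (Z=21), K+ (Z=19), Cl- (Z=17). Highest Z is smallest.
Placing each against K+: smaller — V5+, Ti4+, Sc3+; larger — Cl-. Count: 3.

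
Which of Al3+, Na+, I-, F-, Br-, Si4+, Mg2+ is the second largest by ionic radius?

First list Z and electron count for each: Si4+: 10 e⁻, Z=14, Al3+: 10 e⁻, Z=13, Mg2+: 10 e⁻, Z=12, Na+: 10 e⁻, Z=11, F-: 10 e⁻, Z=9, Br-: 36 e⁻, Z=35, I-: 54 e⁻, Z=53. Si4+ < Al3+ (isoelectronic, higher Z=14 is smaller); Al3+ < Mg2+ (both 10 e⁻, Z=13>12); Mg2+ < Na+ (both 10 e⁻, Z=12>11); Na+ < F- (both 10 e⁻, Z=11>9); F- < Br- (same group, 2 shells fewer); Br- < I- (same group, 1 shell fewer).
Ordering: Si4+ < Al3+ < Mg2+ < Na+ < F- < Br- < I-. The second largest is Br-.

Br-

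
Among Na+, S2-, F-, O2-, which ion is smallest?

Na+

First list Z and electron count for each: Na+: 10 e⁻, Z=11, F-: 10 e⁻, Z=9, O2-: 10 e⁻, Z=8, S2-: 18 e⁻, Z=16. Na+ < F- (isoelectronic, higher Z=11 is smaller); F- < O2- (both 10 e⁻, Z=9>8); O2- < S2- (same group, 1 shell fewer).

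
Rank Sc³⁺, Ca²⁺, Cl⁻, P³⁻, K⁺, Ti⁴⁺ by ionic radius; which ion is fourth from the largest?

These species are isoelectronic with 18 electrons. The only difference is the number of protons: Ti⁴⁺ (Z=22), Sc³⁺ (Z=21), Ca²⁺ (Z=20), K⁺ (Z=19), Cl⁻ (Z=17), P³⁻ (Z=15). The strongest nuclear pull (Ti⁴⁺) gives the smallest ion.
So the order is Ti⁴⁺ < Sc³⁺ < Ca²⁺ < K⁺ < Cl⁻ < P³⁻; the 4th-largest ion is Ca²⁺.

Ca²⁺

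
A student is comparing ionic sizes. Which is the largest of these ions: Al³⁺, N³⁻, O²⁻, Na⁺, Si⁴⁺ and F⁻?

N³⁻

These species are isoelectronic with 10 electrons. The only difference is the number of protons: Si⁴⁺ (Z=14), Al³⁺ (Z=13), Na⁺ (Z=11), F⁻ (Z=9), O²⁻ (Z=8), N³⁻ (Z=7). The strongest nuclear pull (Si⁴⁺) gives the smallest ion.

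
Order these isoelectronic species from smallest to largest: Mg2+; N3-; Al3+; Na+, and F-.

All of these have 10 electrons (isoelectronic). With the same electron cloud, the ion with the most protons pulls it in tightest. Nuclear charges: Al3+ (Z=13), Mg2+ (Z=12), Na+ (Z=11), F- (Z=9), N3- (Z=7). Highest Z is smallest.

Al3+ < Mg2+ < Na+ < F- < N3-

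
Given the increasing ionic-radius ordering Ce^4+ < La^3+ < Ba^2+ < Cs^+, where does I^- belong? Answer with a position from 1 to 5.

All of these have 54 electrons (isoelectronic). With the same electron cloud, the ion with the most protons pulls it in tightest. Nuclear charges: Ce^4+ (Z=58), La^3+ (Z=57), Ba^2+ (Z=56), Cs^+ (Z=55), I^- (Z=53). Highest Z is smallest.
Merged order: Ce^4+ < La^3+ < Ba^2+ < Cs^+ < I^- — I^- is number 5.

5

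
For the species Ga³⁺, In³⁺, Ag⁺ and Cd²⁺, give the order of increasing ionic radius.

Electron counts and nuclear charges: Ga³⁺ has 28 e⁻ (Z=31), In³⁺ has 46 e⁻ (Z=49), Cd²⁺ has 46 e⁻ (Z=48), Ag⁺ has 46 e⁻ (Z=47). Ga³⁺ < In³⁺ (same group, 1 shell fewer); In³⁺ < Cd²⁺ (both 46 e⁻, Z=49>48); Cd²⁺ < Ag⁺ (isoelectronic, higher Z=48 is smaller).

Ga³⁺ < In³⁺ < Cd²⁺ < Ag⁺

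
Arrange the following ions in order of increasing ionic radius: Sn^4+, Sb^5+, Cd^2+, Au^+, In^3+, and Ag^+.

Tabulating Z and e⁻: Sb^5+ has 46 e⁻ (Z=51), Sn^4+ has 46 e⁻ (Z=50), In^3+ has 46 e⁻ (Z=49), Cd^2+ has 46 e⁻ (Z=48), Ag^+ has 46 e⁻ (Z=47), Au^+ has 78 e⁻ (Z=79). Sb^5+ < Sn^4+ (isoelectronic, higher Z=51 is smaller); Sn^4+ < In^3+ (isoelectronic, higher Z=50 is smaller); In^3+ < Cd^2+ (isoelectronic, higher Z=49 is smaller); Cd^2+ < Ag^+ (isoelectronic, higher Z=48 is smaller); Ag^+ < Au^+ (same group, period 5 vs 6).

Sb^5+ < Sn^4+ < In^3+ < Cd^2+ < Ag^+ < Au^+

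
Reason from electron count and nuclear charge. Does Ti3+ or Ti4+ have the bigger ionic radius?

Ti3+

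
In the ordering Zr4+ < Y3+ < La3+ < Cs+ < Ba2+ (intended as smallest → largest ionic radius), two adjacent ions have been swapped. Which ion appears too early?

Scanning neighbour by neighbour, only Cs+/Ba2+ violates a trend: both have 54 electrons but Z(Ba)=56 > Z(Cs)=55, so Ba2+ should be the smaller of the two. That makes Cs+ the one sitting a position early relative to where it belongs.

Cs+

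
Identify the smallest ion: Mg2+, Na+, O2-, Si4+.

Isoelectronic series (10 e⁻ each). Size is set by nuclear charge: more protons means a smaller ion. Si4+ (Z=14), Mg2+ (Z=12), Na+ (Z=11), O2- (Z=8).

Si4+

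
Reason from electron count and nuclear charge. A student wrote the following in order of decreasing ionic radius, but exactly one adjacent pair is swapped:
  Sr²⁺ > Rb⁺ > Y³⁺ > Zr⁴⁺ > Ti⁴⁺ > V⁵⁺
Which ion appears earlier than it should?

Sr²⁺

Compare adjacent ions: they are isoelectronic (36 e⁻) and Sr has more protons than Rb (38 vs 37), making Sr²⁺ smaller — yet in this decreasing list Sr²⁺ sits before Rb⁺. Nothing else is reversed, so Sr²⁺ should move one place to the right.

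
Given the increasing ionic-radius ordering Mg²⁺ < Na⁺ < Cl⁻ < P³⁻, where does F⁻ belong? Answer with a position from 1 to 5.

3

Electron counts and nuclear charges: Mg²⁺ has 10 e⁻ (Z=12), Na⁺ has 10 e⁻ (Z=11), F⁻ has 10 e⁻ (Z=9), Cl⁻ has 18 e⁻ (Z=17), P³⁻ has 18 e⁻ (Z=15). Mg²⁺ < Na⁺ (both 10 e⁻, Z=12>11); Na⁺ < F⁻ (isoelectronic, higher Z=11 is smaller); F⁻ < Cl⁻ (same group, 1 shell fewer); Cl⁻ < P³⁻ (isoelectronic, higher Z=17 is smaller).
The complete sequence is Mg²⁺ < Na⁺ < F⁻ < Cl⁻ < P³⁻. F⁻ sits at position 3.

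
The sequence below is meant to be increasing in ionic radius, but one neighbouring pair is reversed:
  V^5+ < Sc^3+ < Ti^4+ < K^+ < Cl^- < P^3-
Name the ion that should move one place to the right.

Sc^3+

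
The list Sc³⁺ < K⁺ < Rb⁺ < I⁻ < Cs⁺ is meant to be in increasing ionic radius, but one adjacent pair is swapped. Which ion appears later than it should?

Cs⁺

Check each adjacent pair. I⁻ and Cs⁺ are reversed: Cs⁺ and I⁻ share 54 electrons; the higher nuclear charge on Cs (Z=55) contracts it more, so Cs⁺ < I⁻. No other neighbouring pair contradicts the periodic trends, so Cs⁺ is the ion listed too late.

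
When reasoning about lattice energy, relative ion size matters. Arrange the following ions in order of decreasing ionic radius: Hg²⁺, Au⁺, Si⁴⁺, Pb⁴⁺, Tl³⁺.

Electron counts and nuclear charges: Si⁴⁺ has 10 e⁻ (Z=14), Pb⁴⁺ has 78 e⁻ (Z=82), Tl³⁺ has 78 e⁻ (Z=81), Hg²⁺ has 78 e⁻ (Z=80), Au⁺ has 78 e⁻ (Z=79). Si⁴⁺ < Pb⁴⁺ (same group, 3 shells fewer); Pb⁴⁺ < Tl³⁺ (both 78 e⁻, Z=82>81); Tl³⁺ < Hg²⁺ (both 78 e⁻, Z=81>80); Hg²⁺ < Au⁺ (isoelectronic, higher Z=80 is smaller).

Au⁺ > Hg²⁺ > Tl³⁺ > Pb⁴⁺ > Si⁴⁺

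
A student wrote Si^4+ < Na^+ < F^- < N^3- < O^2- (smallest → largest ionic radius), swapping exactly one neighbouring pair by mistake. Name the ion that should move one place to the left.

Compare adjacent ions: both have 10 electrons but Z(O)=8 > Z(N)=7, so O^2- should be the smaller of the two — yet in this increasing list N^3- sits before O^2-. Nothing else is reversed, so O^2- should move one place to the left.

O^2-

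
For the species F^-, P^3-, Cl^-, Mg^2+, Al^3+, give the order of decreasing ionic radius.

Work out protons and electrons: Al^3+ (Z=13, 10 e⁻), Mg^2+ (Z=12, 10 e⁻), F^- (Z=9, 10 e⁻), Cl^- (Z=17, 18 e⁻), P^3- (Z=15, 18 e⁻). Al^3+ < Mg^2+ (isoelectronic, higher Z=13 is smaller); Mg^2+ < F^- (both 10 e⁻, Z=12>9); F^- < Cl^- (same group, 1 shell fewer); Cl^- < P^3- (isoelectronic, higher Z=17 is smaller).

P^3- > Cl^- > F^- > Mg^2+ > Al^3+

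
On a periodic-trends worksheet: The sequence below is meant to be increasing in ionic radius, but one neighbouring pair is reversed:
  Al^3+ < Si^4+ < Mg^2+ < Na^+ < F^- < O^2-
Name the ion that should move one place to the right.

Compare adjacent ions: Si^4+ and Al^3+ share 10 electrons; the higher nuclear charge on Si (Z=14) contracts it more, so Si^4+ < Al^3+ — yet in this increasing list Al^3+ sits before Si^4+. Nothing else is reversed, so Al^3+ should move one place to the right.

Al^3+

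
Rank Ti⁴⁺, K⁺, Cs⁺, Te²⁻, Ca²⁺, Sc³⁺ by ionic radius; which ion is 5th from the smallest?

Cs⁺

First list Z and electron count for each: Ti⁴⁺ (Z=22, 18 e⁻), Sc³⁺ (Z=21, 18 e⁻), Ca²⁺ (Z=20, 18 e⁻), K⁺ (Z=19, 18 e⁻), Cs⁺ (Z=55, 54 e⁻), Te²⁻ (Z=52, 54 e⁻). Ti⁴⁺ < Sc³⁺ (isoelectronic, higher Z=22 is smaller); Sc³⁺ < Ca²⁺ (both 18 e⁻, Z=21>20); Ca²⁺ < K⁺ (isoelectronic, higher Z=20 is smaller); K⁺ < Cs⁺ (same group, period 4 vs 6); Cs⁺ < Te²⁻ (both 54 e⁻, Z=55>52).
Full ascending order: Ti⁴⁺ < Sc³⁺ < Ca²⁺ < K⁺ < Cs⁺ < Te²⁻. Counting from the smallest, position 5 is Cs⁺.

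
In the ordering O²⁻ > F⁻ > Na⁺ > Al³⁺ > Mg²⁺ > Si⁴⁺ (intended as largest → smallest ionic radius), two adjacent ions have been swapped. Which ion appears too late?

Mg²⁺

Scanning neighbour by neighbour, only Al³⁺/Mg²⁺ violates a trend: Al³⁺ and Mg²⁺ share 10 electrons; the higher nuclear charge on Al (Z=13) contracts it more, so Al³⁺ < Mg²⁺. That makes Mg²⁺ the one sitting a position late relative to where it belongs.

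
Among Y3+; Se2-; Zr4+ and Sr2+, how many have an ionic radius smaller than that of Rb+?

3

These species are isoelectronic with 36 electrons. The only difference is the number of protons: Zr4+ (Z=40), Y3+ (Z=39), Sr2+ (Z=38), Rb+ (Z=37), Se2- (Z=34). The strongest nuclear pull (Zr4+) gives the smallest ion.
Ordering all of them (including Rb+) by radius gives Zr4+ < Y3+ < Sr2+ < Rb+ < Se2-. Count: 3.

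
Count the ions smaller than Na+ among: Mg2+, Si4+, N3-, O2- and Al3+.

3

Each ion has 10 electrons. The ranking follows nuclear charge in reverse — greater Z gives a smaller radius. Si4+ (Z=14), Al3+ (Z=13), Mg2+ (Z=12), Na+ (Z=11), O2- (Z=8), N3- (Z=7).
Relative to Na+, the ions that are smaller are Si4+, Al3+, Mg2+. So 3 are smaller.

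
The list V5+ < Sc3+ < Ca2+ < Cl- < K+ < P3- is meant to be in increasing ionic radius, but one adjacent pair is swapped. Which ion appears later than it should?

Compare adjacent ions: they are isoelectronic (18 e⁻) and K has more protons than Cl (19 vs 17), making K+ smaller — yet in this increasing list Cl- sits before K+. Nothing else is reversed, so K+ should move one place to the left.

K+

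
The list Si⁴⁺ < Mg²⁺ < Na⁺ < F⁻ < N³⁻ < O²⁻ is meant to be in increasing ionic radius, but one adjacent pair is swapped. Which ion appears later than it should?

O²⁻

Compare adjacent ions: they are isoelectronic (10 e⁻) and O has more protons than N (8 vs 7), making O²⁻ smaller — yet in this increasing list N³⁻ sits before O²⁻. Nothing else is reversed, so O²⁻ should move one place to the left.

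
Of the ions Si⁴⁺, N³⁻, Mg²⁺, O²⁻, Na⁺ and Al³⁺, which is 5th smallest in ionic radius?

O²⁻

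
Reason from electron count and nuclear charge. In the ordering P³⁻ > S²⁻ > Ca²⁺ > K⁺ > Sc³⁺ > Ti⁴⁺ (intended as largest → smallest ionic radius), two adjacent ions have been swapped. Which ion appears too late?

Scanning neighbour by neighbour, only Ca²⁺/K⁺ violates a trend: they are isoelectronic (18 e⁻) and Ca has more protons than K (20 vs 19), making Ca²⁺ smaller. That makes K⁺ the one sitting a position late relative to where it belongs.

K⁺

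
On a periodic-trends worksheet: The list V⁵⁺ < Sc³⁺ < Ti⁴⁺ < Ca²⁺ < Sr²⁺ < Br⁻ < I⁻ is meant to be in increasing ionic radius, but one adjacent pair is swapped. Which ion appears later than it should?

Check each adjacent pair. Sc³⁺ and Ti⁴⁺ are reversed: Ti⁴⁺ and Sc³⁺ share 18 electrons; the higher nuclear charge on Ti (Z=22) contracts it more, so Ti⁴⁺ < Sc³⁺. No other neighbouring pair contradicts the periodic trends, so Ti⁴⁺ is the ion listed too late.

Ti⁴⁺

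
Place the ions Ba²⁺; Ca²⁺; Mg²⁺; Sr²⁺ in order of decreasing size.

All are in the same group with charge +2. Radius grows down the group as n (the outermost shell) increases.

Ba²⁺ > Sr²⁺ > Ca²⁺ > Mg²⁺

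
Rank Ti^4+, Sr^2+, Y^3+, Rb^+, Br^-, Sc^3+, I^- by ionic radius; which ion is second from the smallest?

Sc^3+

Ti^4+ (Z=22, 18 e⁻), Sc^3+ (Z=21, 18 e⁻), Y^3+ (Z=39, 36 e⁻), Sr^2+ (Z=38, 36 e⁻), Rb^+ (Z=37, 36 e⁻), Br^- (Z=35, 36 e⁻), I^- (Z=53, 54 e⁻). Ti^4+ < Sc^3+ (both 18 e⁻, Z=22>21); Sc^3+ < Y^3+ (same group, period 4 vs 5); Y^3+ < Sr^2+ (both 36 e⁻, Z=39>38); Sr^2+ < Rb^+ (isoelectronic, higher Z=38 is smaller); Rb^+ < Br^- (isoelectronic, higher Z=37 is smaller); Br^- < I^- (same group, 1 shell fewer).
So the order is Ti^4+ < Sc^3+ < Y^3+ < Sr^2+ < Rb^+ < Br^- < I^-; the 2nd-smallest ion is Sc^3+.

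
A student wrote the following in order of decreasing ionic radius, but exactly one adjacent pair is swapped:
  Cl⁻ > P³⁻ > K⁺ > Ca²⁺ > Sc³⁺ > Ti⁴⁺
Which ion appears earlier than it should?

The pair Cl⁻, P³⁻ is the wrong way round — both have 18 electrons but Z(Cl)=17 > Z(P)=15, so Cl⁻ should be the smaller of the two. All other adjacent pairs agree with periodic trends, so Cl⁻ is the misplaced ion.

Cl⁻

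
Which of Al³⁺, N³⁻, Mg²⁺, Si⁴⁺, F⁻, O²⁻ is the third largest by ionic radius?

All of these have 10 electrons (isoelectronic). With the same electron cloud, the ion with the most protons pulls it in tightest. Nuclear charges: Si⁴⁺ (Z=14), Al³⁺ (Z=13), Mg²⁺ (Z=12), F⁻ (Z=9), O²⁻ (Z=8), N³⁻ (Z=7). Highest Z is smallest.
Full ascending order: Si⁴⁺ < Al³⁺ < Mg²⁺ < F⁻ < O²⁻ < N³⁻. Counting from the largest, position 3 is F⁻.

F⁻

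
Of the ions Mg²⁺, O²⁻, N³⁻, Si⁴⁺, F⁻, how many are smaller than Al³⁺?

Isoelectronic series (10 e⁻ each). Size is set by nuclear charge: more protons means a smaller ion. Si⁴⁺ (Z=14), Al³⁺ (Z=13), Mg²⁺ (Z=12), F⁻ (Z=9), O²⁻ (Z=8), N³⁻ (Z=7).
Overall: Si⁴⁺ < Al³⁺ < Mg²⁺ < F⁻ < O²⁻ < N³⁻. Al³⁺ has 1 below it and 4 above. So 1 is smaller.

1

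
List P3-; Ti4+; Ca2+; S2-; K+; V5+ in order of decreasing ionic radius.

P3- > S2- > K+ > Ca2+ > Ti4+ > V5+

Isoelectronic series (18 e⁻ each). Size is set by nuclear charge: more protons means a smaller ion. V5+ (Z=23), Ti4+ (Z=22), Ca2+ (Z=20), K+ (Z=19), S2- (Z=16), P3- (Z=15).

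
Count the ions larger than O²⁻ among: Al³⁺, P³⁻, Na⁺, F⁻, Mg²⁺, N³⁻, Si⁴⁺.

2

Si⁴⁺ (Z=14, 10 e⁻), Al³⁺ (Z=13, 10 e⁻), Mg²⁺ (Z=12, 10 e⁻), Na⁺ (Z=11, 10 e⁻), F⁻ (Z=9, 10 e⁻), O²⁻ (Z=8, 10 e⁻), N³⁻ (Z=7, 10 e⁻), P³⁻ (Z=15, 18 e⁻). Si⁴⁺ < Al³⁺ (isoelectronic, higher Z=14 is smaller); Al³⁺ < Mg²⁺ (both 10 e⁻, Z=13>12); Mg²⁺ < Na⁺ (isoelectronic, higher Z=12 is smaller); Na⁺ < F⁻ (isoelectronic, higher Z=11 is smaller); F⁻ < O²⁻ (isoelectronic, higher Z=9 is smaller); O²⁻ < N³⁻ (both 10 e⁻, Z=8>7); N³⁻ < P³⁻ (same group, period 2 vs 3).
Overall: Si⁴⁺ < Al³⁺ < Mg²⁺ < Na⁺ < F⁻ < O²⁻ < N³⁻ < P³⁻. O²⁻ has 5 below it and 2 above. Count: 2.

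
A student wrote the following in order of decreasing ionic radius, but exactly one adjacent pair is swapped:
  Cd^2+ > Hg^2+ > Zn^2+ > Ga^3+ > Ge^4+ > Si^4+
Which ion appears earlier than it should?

Cd^2+

Scanning neighbour by neighbour, only Cd^2+/Hg^2+ violates a trend: Cd^2+ and Hg^2+ are in one column with the same charge; the lighter period-5 ion has one fewer shell and is smaller. That makes Cd^2+ the one sitting a position early relative to where it belongs.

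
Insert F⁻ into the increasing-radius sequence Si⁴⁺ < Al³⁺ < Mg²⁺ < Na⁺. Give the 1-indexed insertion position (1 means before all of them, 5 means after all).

5

Isoelectronic series (10 e⁻ each). Size is set by nuclear charge: more protons means a smaller ion. Si⁴⁺ (Z=14), Al³⁺ (Z=13), Mg²⁺ (Z=12), Na⁺ (Z=11), F⁻ (Z=9).
With F⁻ included the full order is Si⁴⁺ < Al³⁺ < Mg²⁺ < Na⁺ < F⁻, so it takes position 5.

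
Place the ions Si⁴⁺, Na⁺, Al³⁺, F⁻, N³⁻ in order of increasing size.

Isoelectronic series (10 e⁻ each). Size is set by nuclear charge: more protons means a smaller ion. Si⁴⁺ (Z=14), Al³⁺ (Z=13), Na⁺ (Z=11), F⁻ (Z=9), N³⁻ (Z=7).

Si⁴⁺ < Al³⁺ < Na⁺ < F⁻ < N³⁻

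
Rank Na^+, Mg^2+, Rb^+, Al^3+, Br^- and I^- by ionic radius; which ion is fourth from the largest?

Na^+

Tabulating Z and e⁻: Al^3+ (Z=13, 10 e⁻), Mg^2+ (Z=12, 10 e⁻), Na^+ (Z=11, 10 e⁻), Rb^+ (Z=37, 36 e⁻), Br^- (Z=35, 36 e⁻), I^- (Z=53, 54 e⁻). Al^3+ < Mg^2+ (both 10 e⁻, Z=13>12); Mg^2+ < Na^+ (both 10 e⁻, Z=12>11); Na^+ < Rb^+ (same group, 2 shells fewer); Rb^+ < Br^- (isoelectronic, higher Z=37 is smaller); Br^- < I^- (same group, period 4 vs 5).
Full ascending order: Al^3+ < Mg^2+ < Na^+ < Rb^+ < Br^- < I^-. Counting from the largest, position 4 is Na^+.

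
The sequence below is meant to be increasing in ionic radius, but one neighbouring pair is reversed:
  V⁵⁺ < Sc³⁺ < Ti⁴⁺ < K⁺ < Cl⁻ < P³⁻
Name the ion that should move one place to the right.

Sc³⁺

Scanning neighbour by neighbour, only Sc³⁺/Ti⁴⁺ violates a trend: they are isoelectronic (18 e⁻) and Ti has more protons than Sc (22 vs 21), making Ti⁴⁺ smaller. That makes Sc³⁺ the one sitting a position early relative to where it belongs.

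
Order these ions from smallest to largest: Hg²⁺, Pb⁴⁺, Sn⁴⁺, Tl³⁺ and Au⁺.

Sn⁴⁺ < Pb⁴⁺ < Tl³⁺ < Hg²⁺ < Au⁺

Tabulating Z and e⁻: Sn⁴⁺: 46 e⁻, Z=50, Pb⁴⁺: 78 e⁻, Z=82, Tl³⁺: 78 e⁻, Z=81, Hg²⁺: 78 e⁻, Z=80, Au⁺: 78 e⁻, Z=79. Sn⁴⁺ < Pb⁴⁺ (same group, period 5 vs 6); Pb⁴⁺ < Tl³⁺ (isoelectronic, higher Z=82 is smaller); Tl³⁺ < Hg²⁺ (isoelectronic, higher Z=81 is smaller); Hg²⁺ < Au⁺ (both 78 e⁻, Z=80>79).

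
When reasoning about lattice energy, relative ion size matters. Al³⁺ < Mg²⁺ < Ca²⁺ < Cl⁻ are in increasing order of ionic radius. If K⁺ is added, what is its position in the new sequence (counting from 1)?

Electron counts and nuclear charges: Al³⁺ has 10 e⁻ (Z=13), Mg²⁺ has 10 e⁻ (Z=12), Ca²⁺ has 18 e⁻ (Z=20), K⁺ has 18 e⁻ (Z=19), Cl⁻ has 18 e⁻ (Z=17). Al³⁺ < Mg²⁺ (isoelectronic, higher Z=13 is smaller); Mg²⁺ < Ca²⁺ (same group, period 3 vs 4); Ca²⁺ < K⁺ (both 18 e⁻, Z=20>19); K⁺ < Cl⁻ (both 18 e⁻, Z=19>17).
Putting K⁺ in gives Al³⁺ < Mg²⁺ < Ca²⁺ < K⁺ < Cl⁻; it lands at slot 4.

4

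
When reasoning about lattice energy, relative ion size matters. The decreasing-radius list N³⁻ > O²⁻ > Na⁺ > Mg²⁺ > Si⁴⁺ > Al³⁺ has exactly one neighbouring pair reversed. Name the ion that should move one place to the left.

Check each adjacent pair. Si⁴⁺ and Al³⁺ are reversed: both have 10 electrons but Z(Si)=14 > Z(Al)=13, so Si⁴⁺ should be the smaller of the two. No other neighbouring pair contradicts the periodic trends, so Al³⁺ is the ion listed too late.

Al³⁺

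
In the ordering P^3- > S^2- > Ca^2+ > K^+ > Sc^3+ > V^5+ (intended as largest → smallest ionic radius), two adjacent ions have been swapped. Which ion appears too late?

K^+

Scanning neighbour by neighbour, only Ca^2+/K^+ violates a trend: they are isoelectronic (18 e⁻) and Ca has more protons than K (20 vs 19), making Ca^2+ smaller. That makes K^+ the one sitting a position late relative to where it belongs.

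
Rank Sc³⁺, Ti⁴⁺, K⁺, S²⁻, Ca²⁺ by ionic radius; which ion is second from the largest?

Isoelectronic series (18 e⁻ each). Size is set by nuclear charge: more protons means a smaller ion. Ti⁴⁺ (Z=22), Sc³⁺ (Z=21), Ca²⁺ (Z=20), K⁺ (Z=19), S²⁻ (Z=16).
Full ascending order: Ti⁴⁺ < Sc³⁺ < Ca²⁺ < K⁺ < S²⁻. Counting from the largest, position 2 is K⁺.

K⁺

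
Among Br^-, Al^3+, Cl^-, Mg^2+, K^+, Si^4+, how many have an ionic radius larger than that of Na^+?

First list Z and electron count for each: Si^4+ has 10 e⁻ (Z=14), Al^3+ has 10 e⁻ (Z=13), Mg^2+ has 10 e⁻ (Z=12), Na^+ has 10 e⁻ (Z=11), K^+ has 18 e⁻ (Z=19), Cl^- has 18 e⁻ (Z=17), Br^- has 36 e⁻ (Z=35). Si^4+ < Al^3+ (both 10 e⁻, Z=14>13); Al^3+ < Mg^2+ (isoelectronic, higher Z=13 is smaller); Mg^2+ < Na^+ (both 10 e⁻, Z=12>11); Na^+ < K^+ (same group, period 3 vs 4); K^+ < Cl^- (isoelectronic, higher Z=19 is smaller); Cl^- < Br^- (same group, 1 shell fewer).
Relative to Na^+, the ions that are larger are K^+, Cl^-, Br^-. Count: 3.

3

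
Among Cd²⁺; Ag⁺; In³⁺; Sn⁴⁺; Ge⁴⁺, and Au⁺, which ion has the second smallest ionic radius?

Ge⁴⁺ (Z=32, 28 e⁻), Sn⁴⁺ (Z=50, 46 e⁻), In³⁺ (Z=49, 46 e⁻), Cd²⁺ (Z=48, 46 e⁻), Ag⁺ (Z=47, 46 e⁻), Au⁺ (Z=79, 78 e⁻). Ge⁴⁺ < Sn⁴⁺ (same group, 1 shell fewer); Sn⁴⁺ < In³⁺ (both 46 e⁻, Z=50>49); In³⁺ < Cd²⁺ (both 46 e⁻, Z=49>48); Cd²⁺ < Ag⁺ (isoelectronic, higher Z=48 is smaller); Ag⁺ < Au⁺ (same group, 1 shell fewer).
Ordering: Ge⁴⁺ < Sn⁴⁺ < In³⁺ < Cd²⁺ < Ag⁺ < Au⁺. The second smallest is Sn⁴⁺.

Sn⁴⁺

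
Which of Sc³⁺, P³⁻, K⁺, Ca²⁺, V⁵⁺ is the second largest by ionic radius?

Isoelectronic series (18 e⁻ each). Size is set by nuclear charge: more protons means a smaller ion. V⁵⁺ (Z=23), Sc³⁺ (Z=21), Ca²⁺ (Z=20), K⁺ (Z=19), P³⁻ (Z=15).
Ordering: V⁵⁺ < Sc³⁺ < Ca²⁺ < K⁺ < P³⁻. The second largest is K⁺.

K⁺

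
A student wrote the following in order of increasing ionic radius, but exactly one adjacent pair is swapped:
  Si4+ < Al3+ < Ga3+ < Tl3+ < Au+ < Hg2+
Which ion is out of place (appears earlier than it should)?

Scanning neighbour by neighbour, only Au+/Hg2+ violates a trend: both have 78 electrons but Z(Hg)=80 > Z(Au)=79, so Hg2+ should be the smaller of the two. That makes Au+ the one sitting a position early relative to where it belongs.

Au+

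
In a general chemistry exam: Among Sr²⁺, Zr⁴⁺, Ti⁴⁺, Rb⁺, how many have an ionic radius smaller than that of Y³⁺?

2

First list Z and electron count for each: Ti⁴⁺ has 18 e⁻ (Z=22), Zr⁴⁺ has 36 e⁻ (Z=40), Y³⁺ has 36 e⁻ (Z=39), Sr²⁺ has 36 e⁻ (Z=38), Rb⁺ has 36 e⁻ (Z=37). Ti⁴⁺ < Zr⁴⁺ (same group, 1 shell fewer); Zr⁴⁺ < Y³⁺ (both 36 e⁻, Z=40>39); Y³⁺ < Sr²⁺ (both 36 e⁻, Z=39>38); Sr²⁺ < Rb⁺ (both 36 e⁻, Z=38>37).
Overall: Ti⁴⁺ < Zr⁴⁺ < Y³⁺ < Sr²⁺ < Rb⁺. Y³⁺ has 2 below it and 2 above. So 2 are smaller.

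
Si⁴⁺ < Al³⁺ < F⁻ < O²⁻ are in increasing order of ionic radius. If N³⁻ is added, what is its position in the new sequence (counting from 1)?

5

These species are isoelectronic with 10 electrons. The only difference is the number of protons: Si⁴⁺ (Z=14), Al³⁺ (Z=13), F⁻ (Z=9), O²⁻ (Z=8), N³⁻ (Z=7). The strongest nuclear pull (Si⁴⁺) gives the smallest ion.
The complete sequence is Si⁴⁺ < Al³⁺ < F⁻ < O²⁻ < N³⁻. N³⁻ sits at position 5.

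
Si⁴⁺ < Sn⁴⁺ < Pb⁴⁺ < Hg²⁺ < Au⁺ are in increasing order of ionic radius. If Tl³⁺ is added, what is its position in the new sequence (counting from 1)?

4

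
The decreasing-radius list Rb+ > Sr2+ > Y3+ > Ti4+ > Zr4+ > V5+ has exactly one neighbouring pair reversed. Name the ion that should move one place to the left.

Zr4+

Scanning neighbour by neighbour, only Ti4+/Zr4+ violates a trend: both in group 4 with the same charge; Ti4+ (period 4) has the smaller radius. That makes Zr4+ the one sitting a position late relative to where it belongs.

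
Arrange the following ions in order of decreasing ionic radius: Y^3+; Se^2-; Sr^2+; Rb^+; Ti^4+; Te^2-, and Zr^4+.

Te^2- > Se^2- > Rb^+ > Sr^2+ > Y^3+ > Zr^4+ > Ti^4+

Work out protons and electrons: Ti^4+ has 18 e⁻ (Z=22), Zr^4+ has 36 e⁻ (Z=40), Y^3+ has 36 e⁻ (Z=39), Sr^2+ has 36 e⁻ (Z=38), Rb^+ has 36 e⁻ (Z=37), Se^2- has 36 e⁻ (Z=34), Te^2- has 54 e⁻ (Z=52). Ti^4+ < Zr^4+ (same group, period 4 vs 5); Zr^4+ < Y^3+ (both 36 e⁻, Z=40>39); Y^3+ < Sr^2+ (isoelectronic, higher Z=39 is smaller); Sr^2+ < Rb^+ (both 36 e⁻, Z=38>37); Rb^+ < Se^2- (both 36 e⁻, Z=37>34); Se^2- < Te^2- (same group, 1 shell fewer).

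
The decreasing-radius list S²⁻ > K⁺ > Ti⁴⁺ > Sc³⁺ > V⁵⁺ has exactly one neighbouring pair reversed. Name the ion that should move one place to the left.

Scanning neighbour by neighbour, only Ti⁴⁺/Sc³⁺ violates a trend: both have 18 electrons but Z(Ti)=22 > Z(Sc)=21, so Ti⁴⁺ should be the smaller of the two. That makes Sc³⁺ the one sitting a position late relative to where it belongs.

Sc³⁺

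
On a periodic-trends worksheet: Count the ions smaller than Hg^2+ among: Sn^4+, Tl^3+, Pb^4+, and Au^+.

Electron counts and nuclear charges: Sn^4+: 46 e⁻, Z=50, Pb^4+: 78 e⁻, Z=82, Tl^3+: 78 e⁻, Z=81, Hg^2+: 78 e⁻, Z=80, Au^+: 78 e⁻, Z=79. Sn^4+ < Pb^4+ (same group, 1 shell fewer); Pb^4+ < Tl^3+ (isoelectronic, higher Z=82 is smaller); Tl^3+ < Hg^2+ (isoelectronic, higher Z=81 is smaller); Hg^2+ < Au^+ (isoelectronic, higher Z=80 is smaller).
Relative to Hg^2+, the ions that are smaller are Sn^4+, Pb^4+, Tl^3+. That's 3.

3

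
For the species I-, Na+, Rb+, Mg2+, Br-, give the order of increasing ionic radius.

Work out protons and electrons: Mg2+ (Z=12, 10 e⁻), Na+ (Z=11, 10 e⁻), Rb+ (Z=37, 36 e⁻), Br- (Z=35, 36 e⁻), I- (Z=53, 54 e⁻). Mg2+ < Na+ (isoelectronic, higher Z=12 is smaller); Na+ < Rb+ (same group, 2 shells fewer); Rb+ < Br- (both 36 e⁻, Z=37>35); Br- < I- (same group, 1 shell fewer).

Mg2+ < Na+ < Rb+ < Br- < I-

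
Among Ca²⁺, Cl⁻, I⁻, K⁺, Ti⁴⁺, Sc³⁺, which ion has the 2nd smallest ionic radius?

Sc³⁺

First list Z and electron count for each: Ti⁴⁺ has 18 e⁻ (Z=22), Sc³⁺ has 18 e⁻ (Z=21), Ca²⁺ has 18 e⁻ (Z=20), K⁺ has 18 e⁻ (Z=19), Cl⁻ has 18 e⁻ (Z=17), I⁻ has 54 e⁻ (Z=53). Ti⁴⁺ < Sc³⁺ (isoelectronic, higher Z=22 is smaller); Sc³⁺ < Ca²⁺ (both 18 e⁻, Z=21>20); Ca²⁺ < K⁺ (both 18 e⁻, Z=20>19); K⁺ < Cl⁻ (isoelectronic, higher Z=19 is smaller); Cl⁻ < I⁻ (same group, period 3 vs 5).
So the order is Ti⁴⁺ < Sc³⁺ < Ca²⁺ < K⁺ < Cl⁻ < I⁻; the 2nd-smallest ion is Sc³⁺.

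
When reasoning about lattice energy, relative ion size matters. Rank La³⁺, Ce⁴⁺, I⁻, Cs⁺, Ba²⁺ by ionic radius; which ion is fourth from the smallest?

All of these have 54 electrons (isoelectronic). With the same electron cloud, the ion with the most protons pulls it in tightest. Nuclear charges: Ce⁴⁺ (Z=58), La³⁺ (Z=57), Ba²⁺ (Z=56), Cs⁺ (Z=55), I⁻ (Z=53). Highest Z is smallest.
Ordering: Ce⁴⁺ < La³⁺ < Ba²⁺ < Cs⁺ < I⁻. The fourth smallest is Cs⁺.

Cs⁺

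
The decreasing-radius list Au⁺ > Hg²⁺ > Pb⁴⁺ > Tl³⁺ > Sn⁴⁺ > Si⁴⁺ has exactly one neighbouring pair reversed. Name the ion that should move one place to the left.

The pair Pb⁴⁺, Tl³⁺ is the wrong way round — Pb⁴⁺ and Tl³⁺ share 78 electrons; the higher nuclear charge on Pb (Z=82) contracts it more, so Pb⁴⁺ < Tl³⁺. All other adjacent pairs agree with periodic trends, so Tl³⁺ is the misplaced ion.

Tl³⁺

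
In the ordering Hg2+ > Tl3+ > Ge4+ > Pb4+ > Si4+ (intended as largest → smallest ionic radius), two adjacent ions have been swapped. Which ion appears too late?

Pb4+

Compare adjacent ions: same group and charge — period 4 sits above period 6, so Ge4+ is smaller — yet in this decreasing list Ge4+ sits before Pb4+. Nothing else is reversed, so Pb4+ should move one place to the left.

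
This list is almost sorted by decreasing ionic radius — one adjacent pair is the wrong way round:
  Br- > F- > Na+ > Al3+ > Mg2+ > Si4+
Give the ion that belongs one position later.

Al3+

Compare adjacent ions: Al3+ and Mg2+ share 10 electrons; the higher nuclear charge on Al (Z=13) contracts it more, so Al3+ < Mg2+ — yet in this decreasing list Al3+ sits before Mg2+. Nothing else is reversed, so Al3+ should move one place to the right.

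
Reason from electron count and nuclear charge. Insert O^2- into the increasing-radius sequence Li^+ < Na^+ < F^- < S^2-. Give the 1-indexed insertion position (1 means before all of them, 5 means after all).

4

Li^+ (Z=3, 2 e⁻), Na^+ (Z=11, 10 e⁻), F^- (Z=9, 10 e⁻), O^2- (Z=8, 10 e⁻), S^2- (Z=16, 18 e⁻). Li^+ < Na^+ (same group, period 2 vs 3); Na^+ < F^- (both 10 e⁻, Z=11>9); F^- < O^2- (isoelectronic, higher Z=9 is smaller); O^2- < S^2- (same group, period 2 vs 3).
Putting O^2- in gives Li^+ < Na^+ < F^- < O^2- < S^2-; it lands at slot 4.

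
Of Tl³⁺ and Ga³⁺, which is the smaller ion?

Ga³⁺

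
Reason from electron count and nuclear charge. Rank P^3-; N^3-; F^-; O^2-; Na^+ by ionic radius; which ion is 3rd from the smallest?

Electron counts and nuclear charges: Na^+: 10 e⁻, Z=11, F^-: 10 e⁻, Z=9, O^2-: 10 e⁻, Z=8, N^3-: 10 e⁻, Z=7, P^3-: 18 e⁻, Z=15. Na^+ < F^- (isoelectronic, higher Z=11 is smaller); F^- < O^2- (both 10 e⁻, Z=9>8); O^2- < N^3- (both 10 e⁻, Z=8>7); N^3- < P^3- (same group, period 2 vs 3).
So the order is Na^+ < F^- < O^2- < N^3- < P^3-; the 3rd-smallest ion is O^2-.

O^2-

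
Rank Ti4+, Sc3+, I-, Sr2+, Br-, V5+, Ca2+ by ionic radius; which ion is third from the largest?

Sr2+

Tabulating Z and e⁻: V5+: 18 e⁻, Z=23, Ti4+: 18 e⁻, Z=22, Sc3+: 18 e⁻, Z=21, Ca2+: 18 e⁻, Z=20, Sr2+: 36 e⁻, Z=38, Br-: 36 e⁻, Z=35, I-: 54 e⁻, Z=53. V5+ < Ti4+ (isoelectronic, higher Z=23 is smaller); Ti4+ < Sc3+ (both 18 e⁻, Z=22>21); Sc3+ < Ca2+ (both 18 e⁻, Z=21>20); Ca2+ < Sr2+ (same group, period 4 vs 5); Sr2+ < Br- (both 36 e⁻, Z=38>35); Br- < I- (same group, 1 shell fewer).
Ordering: V5+ < Ti4+ < Sc3+ < Ca2+ < Sr2+ < Br- < I-. The third largest is Sr2+.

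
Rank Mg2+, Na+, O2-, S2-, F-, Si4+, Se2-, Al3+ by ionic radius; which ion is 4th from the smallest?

Na+

Electron counts and nuclear charges: Si4+ has 10 e⁻ (Z=14), Al3+ has 10 e⁻ (Z=13), Mg2+ has 10 e⁻ (Z=12), Na+ has 10 e⁻ (Z=11), F- has 10 e⁻ (Z=9), O2- has 10 e⁻ (Z=8), S2- has 18 e⁻ (Z=16), Se2- has 36 e⁻ (Z=34). Si4+ < Al3+ (both 10 e⁻, Z=14>13); Al3+ < Mg2+ (isoelectronic, higher Z=13 is smaller); Mg2+ < Na+ (isoelectronic, higher Z=12 is smaller); Na+ < F- (both 10 e⁻, Z=11>9); F- < O2- (isoelectronic, higher Z=9 is smaller); O2- < S2- (same group, period 2 vs 3); S2- < Se2- (same group, period 3 vs 4).
Ordering: Si4+ < Al3+ < Mg2+ < Na+ < F- < O2- < S2- < Se2-. The 4th smallest is Na+.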